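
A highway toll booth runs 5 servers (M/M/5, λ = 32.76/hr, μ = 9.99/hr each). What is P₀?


a = λ/μ = 32.76/9.99 = 3.2793; ρ = a/c = 0.6559
Σ_{k=0}^{4} a^k/k! (terms k=0..4) = 1.00000 + 3.27928 + 5.37684 + 5.87738 + 4.81839 = 20.35189
Tail: a^5/(5!(1−ρ)) = 379.22069/(120·0.3441) = 9.18270
P₀ = 1/(20.35189 + 9.18270) = 1/29.53459 = 0.033859

Final: 0.033859


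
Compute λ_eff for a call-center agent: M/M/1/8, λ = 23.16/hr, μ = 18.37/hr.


ρ = 1.2608; P_K = (1−ρ)ρ^8/(1−ρ^9) = 0.236169
λ_eff = λ(1 − P_K) = 23.16·(1 − 0.236169) = 23.16·0.763831 = 17.6903 /hr

Final: 17.6903 /hr


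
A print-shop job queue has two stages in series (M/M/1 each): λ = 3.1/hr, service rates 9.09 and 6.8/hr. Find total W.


Each node sees arrival rate λ = 3.1/hr (tandem ⇒ throughput preserved).
W₁ = 1/(μ₁−λ) = 1/(9.09−3.1) = 0.16694 hr
W₂ = 1/(μ₂−λ) = 1/(6.8−3.1) = 0.27027 hr
W_total = W₁ + W₂ = 0.16694 + 0.27027 = 0.43722 hr

Final: 0.43722 hr


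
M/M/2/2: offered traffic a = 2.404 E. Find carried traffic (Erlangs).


B(2,2.404) = 0.459134 (Erlang-B)
Carried load = a(1 − B) = 2.404·(1 − 0.459134) = 2.404·0.540866 = 1.3002 E

Final: 1.3002 Erlangs


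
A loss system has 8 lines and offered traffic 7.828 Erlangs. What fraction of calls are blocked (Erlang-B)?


B(c,a) = (a^c/c!) / Σ_{k=0}^{c} a^k/k!
a^8/8! = 349.692254
Σ terms (k=0..8): 1.00000 + 7.82800 + 30.63879 + 79.94682 + 156.45593 + 244.94740 + 319.57471 + 357.37583 + 349.69225 = 1547.459745
B = 349.692254/1547.459745 = 0.225978

Final: 0.225978


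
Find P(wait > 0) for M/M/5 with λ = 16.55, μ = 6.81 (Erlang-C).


a = λ/μ = 2.4302; ρ = a/5 = 0.4860
P₀ = 0.086181 (from M/M/c formula)
C(c,a) = [a^c/(c!(1−ρ))]·P₀ = [84.77239/(120·0.5140)]·0.086181
= 1.37452·0.086181 = 0.118458

Final: 0.118458


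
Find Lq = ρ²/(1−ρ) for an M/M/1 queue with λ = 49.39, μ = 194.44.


ρ = 49.39/194.44 = 0.2540
Lq = ρ²/(1−ρ) = 0.06452/0.7460 = 0.08649

Final: 0.08649


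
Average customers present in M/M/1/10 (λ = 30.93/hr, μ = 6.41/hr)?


ρ = 30.93/6.41 = 4.8253
L = ρ[1 − (K+1)ρ^K + Kρ^(K+1)] / [(1−ρ)(1−ρ^(K+1))]
Numerator: 4.8253·(1 − 11·6842564.578089 + 10·33017242.184132) = 1229982416.860972
Denominator: (-3.8253)·(-33017241.184132) = 126299961.596710
L = 1229982416.860972/126299961.596710 = 9.7386

Final: 9.7386


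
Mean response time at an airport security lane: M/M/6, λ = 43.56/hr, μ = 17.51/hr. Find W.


a = 2.4877; ρ = 0.4146; P₀ = 0.082642
Lq = P₀·a^c·ρ/(c!(1−ρ)²) = 0.03292
Wq = Lq/λ = 0.03292/43.56 = 0.0007557 hr
W = Wq + 1/μ = 0.0007557 + 0.05711 = 0.05787 hr

Final: 0.05787 hr


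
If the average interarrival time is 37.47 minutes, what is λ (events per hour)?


λ = 1/(interarrival time) in consistent units.
1 hour = 60 min, so λ = 60/37.47 = 1.6013 per hour

Final: 1.6013 /hr


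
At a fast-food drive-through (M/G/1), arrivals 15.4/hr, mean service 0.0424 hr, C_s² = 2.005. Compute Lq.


ρ = λ·E[S] = 15.4·0.0424 = 0.6530
Lq = ρ²(1+C_s²)/(2(1−ρ)) = 0.4264·(1+2.005)/(2·0.3470)
= 0.4264·3.0050/0.6941 = 1.84590

Final: 1.84590


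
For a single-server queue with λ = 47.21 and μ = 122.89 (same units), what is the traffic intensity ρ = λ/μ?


ρ = λ/μ = 47.21/122.89 = 0.3842

Final: 0.3842


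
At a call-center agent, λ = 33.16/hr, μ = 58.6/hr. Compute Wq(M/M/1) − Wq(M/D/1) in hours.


ρ = 33.16/58.6 = 0.5659
Wq(M/M/1) = ρ/(μ−λ) = 0.5659/25.44 = 0.02224 hr
Wq(M/D/1) = ρ/(2(μ−λ)) = 0.01112 hr
Savings = 0.02224 − 0.01112 = 0.01112 hr

Final: 0.01112 hr


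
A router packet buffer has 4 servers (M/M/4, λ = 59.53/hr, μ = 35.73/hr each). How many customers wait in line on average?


a = λ/μ = 1.6661; ρ = a/4 = 0.4165
P₀ = 0.186041
Lq = P₀·a^c·ρ / (c!·(1−ρ)²) = 0.186041·7.70569·0.4165/(24·0.34044)
= 0.07308

Final: 0.07308


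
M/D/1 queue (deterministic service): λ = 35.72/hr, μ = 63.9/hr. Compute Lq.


ρ = 35.72/63.9 = 0.5590
M/D/1: Lq = ρ²/(2(1−ρ)) = 0.3125/(2·0.4410) = 0.35428

Final: 0.35428


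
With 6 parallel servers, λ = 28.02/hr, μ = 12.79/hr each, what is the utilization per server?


ρ = λ/(cμ) = 28.02/(6·12.79) = 28.02/76.74 = 0.3651

Final: 0.3651


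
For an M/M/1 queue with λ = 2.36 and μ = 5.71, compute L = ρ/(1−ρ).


ρ = λ/μ = 2.36/5.71 = 0.4133
L = ρ/(1−ρ) = 0.4133/(1 − 0.4133) = 0.4133/0.5867 = 0.7045

Final: 0.7045


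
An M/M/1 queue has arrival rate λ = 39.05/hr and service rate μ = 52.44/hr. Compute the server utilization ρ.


ρ = λ/μ = 39.05/52.44 = 0.7447

Final: 0.7447


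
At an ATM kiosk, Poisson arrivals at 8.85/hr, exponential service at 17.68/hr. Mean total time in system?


W = 1/(μ−λ) = 1/(17.68 − 8.85) = 1/8.83 = 0.1133 hr

Final: 0.1133 hr


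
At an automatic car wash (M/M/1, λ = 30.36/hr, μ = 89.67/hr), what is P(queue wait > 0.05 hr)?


ρ = 30.36/89.67 = 0.3386
P(Wq > t) = ρ·e^{−(μ−λ)t} = 0.3386·e^{−2.9655}
= 0.3386·0.051535 = 0.017448

Final: 0.017448


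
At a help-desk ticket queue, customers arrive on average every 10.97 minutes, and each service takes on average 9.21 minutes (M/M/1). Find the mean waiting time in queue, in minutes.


λ = 60/10.97 = 5.4695 /hr
μ = 60/9.21 = 6.5147 /hr
ρ = λ/μ = 5.4695/6.5147 = 0.8396
Wq = ρ/(μ−λ) = 0.8396/(6.5147−5.4695) = 0.80326 hr
In minutes: 0.80326·60 = 48.196 min

Final: 48.196 min


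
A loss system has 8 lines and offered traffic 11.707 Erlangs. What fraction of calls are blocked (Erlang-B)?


B(c,a) = (a^c/c!) / Σ_{k=0}^{c} a^k/k!
a^8/8! = 8750.732807
Σ terms (k=0..8): 1.00000 + 11.70700 + 68.52692 + 267.41490 + 782.65656 + 1832.51208 + 3575.53648 + 5979.82937 + 8750.73281 = 21269.916130
B = 8750.732807/21269.916130 = 0.411414

Final: 0.411414


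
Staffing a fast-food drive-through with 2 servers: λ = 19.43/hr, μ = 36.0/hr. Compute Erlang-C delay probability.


a = λ/μ = 0.5397; ρ = a/2 = 0.2699
P₀ = 0.574975 (from M/M/c formula)
C(c,a) = [a^c/(c!(1−ρ))]·P₀ = [0.29130/(2·0.7301)]·0.574975
= 0.19948·0.574975 = 0.114698

Final: 0.114698


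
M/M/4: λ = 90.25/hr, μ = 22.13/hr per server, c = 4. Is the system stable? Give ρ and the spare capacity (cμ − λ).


Total capacity cμ = 4·22.13 = 88.52/hr
ρ = λ/(cμ) = 90.25/88.52 = 1.0195
Stable ⇔ ρ < 1: NO
Spare capacity = cμ − λ = 88.52 − 90.25 = -1.73/hr

Final: ρ = 1.0195; unstable; margin = -1.73/hr


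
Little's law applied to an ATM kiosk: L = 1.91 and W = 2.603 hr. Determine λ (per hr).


λ = L/W = 1.91/2.603 = 0.7338 /hr

Final: 0.7338 /hr


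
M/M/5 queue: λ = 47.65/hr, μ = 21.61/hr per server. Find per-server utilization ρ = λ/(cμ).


ρ = λ/(cμ) = 47.65/(5·21.61) = 47.65/108.05 = 0.4410

Final: 0.4410


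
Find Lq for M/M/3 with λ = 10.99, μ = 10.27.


a = λ/μ = 1.0701; ρ = a/3 = 0.3567
P₀ = 0.337820
Lq = P₀·a^c·ρ / (c!·(1−ρ)²) = 0.337820·1.22541·0.3567/(6·0.41383)
= 0.05947

Final: 0.05947


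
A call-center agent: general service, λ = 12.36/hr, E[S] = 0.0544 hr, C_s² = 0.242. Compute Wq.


ρ = λ·E[S] = 12.36·0.0544 = 0.6724
E[S²] = E[S]²(1+C_s²) = 0.0544²·(1+0.242) = 0.003676
Wq = λ·E[S²]/(2(1−ρ)) = 12.36·0.003676/(2·0.3276) = 0.06933 hr

Final: 0.06933 hr


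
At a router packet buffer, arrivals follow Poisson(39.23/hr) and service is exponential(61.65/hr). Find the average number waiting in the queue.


ρ = 39.23/61.65 = 0.6363
Lq = ρ²/(1−ρ) = 0.4049/0.3637 = 1.1134

Final: 1.1134


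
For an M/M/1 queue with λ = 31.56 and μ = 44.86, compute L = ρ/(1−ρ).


ρ = λ/μ = 31.56/44.86 = 0.7035
L = ρ/(1−ρ) = 0.7035/(1 − 0.7035) = 0.7035/0.2965 = 2.3729

Final: 2.3729


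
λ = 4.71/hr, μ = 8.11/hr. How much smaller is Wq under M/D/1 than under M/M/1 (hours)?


ρ = 4.71/8.11 = 0.5808
Wq(M/M/1) = ρ/(μ−λ) = 0.5808/3.40 = 0.17081 hr
Wq(M/D/1) = ρ/(2(μ−λ)) = 0.08541 hr
Savings = 0.17081 − 0.08541 = 0.08541 hr

Final: 0.08541 hr


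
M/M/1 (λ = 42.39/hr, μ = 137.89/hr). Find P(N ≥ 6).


ρ = 42.39/137.89 = 0.3074
P(N ≥ n) = ρ^n = 0.3074^6 = 0.0008441

Final: 0.0008441


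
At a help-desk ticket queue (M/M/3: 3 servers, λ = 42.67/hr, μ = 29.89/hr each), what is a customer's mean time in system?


a = 1.4276; ρ = 0.4759; P₀ = 0.228747
Lq = P₀·a^c·ρ/(c!(1−ρ)²) = 0.19212
Wq = Lq/λ = 0.19212/42.67 = 0.004502 hr
W = Wq + 1/μ = 0.004502 + 0.03346 = 0.03796 hr

Final: 0.03796 hr


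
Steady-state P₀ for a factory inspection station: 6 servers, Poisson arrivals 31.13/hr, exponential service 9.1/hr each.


a = λ/μ = 31.13/9.1 = 3.4209; ρ = a/c = 0.5701
Σ_{k=0}^{5} a^k/k! (terms k=0..5) = 1.00000 + 3.42088 + 5.85121 + 6.67209 + 5.70610 + 3.90398 = 26.55426
Tail: a^6/(6!(1−ρ)) = 1602.60455/(720·0.4299) = 5.17814
P₀ = 1/(26.55426 + 5.17814) = 1/31.73239 = 0.031514

Final: 0.031514


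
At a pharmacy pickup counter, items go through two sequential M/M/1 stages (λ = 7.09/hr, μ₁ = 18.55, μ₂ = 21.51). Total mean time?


Each node sees arrival rate λ = 7.09/hr (tandem ⇒ throughput preserved).
W₁ = 1/(μ₁−λ) = 1/(18.55−7.09) = 0.08726 hr
W₂ = 1/(μ₂−λ) = 1/(21.51−7.09) = 0.06935 hr
W_total = W₁ + W₂ = 0.08726 + 0.06935 = 0.15661 hr

Final: 0.15661 hr


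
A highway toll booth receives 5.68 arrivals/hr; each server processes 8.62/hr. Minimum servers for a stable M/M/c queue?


Stability requires cμ > λ ⇔ c > λ/μ.
λ/μ = 5.68/8.62 = 0.6589
Minimum integer c = ⌊0.6589⌋ + 1 = 1
Check: 1·8.62 = 8.62 > 5.68, while 0·8.62 = 0.00 ≤ 5.68

Final: 1 servers


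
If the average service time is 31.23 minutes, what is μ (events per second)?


μ = 1/(service time) in consistent units.
1 second = 0.0166667 min, so μ = 0.0166667/31.23 = 0.0005337 per second

Final: 0.0005337 /sec


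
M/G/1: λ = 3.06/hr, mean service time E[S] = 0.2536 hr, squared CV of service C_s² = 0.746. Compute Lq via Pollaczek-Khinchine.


ρ = λ·E[S] = 3.06·0.2536 = 0.7760
Lq = ρ²(1+C_s²)/(2(1−ρ)) = 0.6022·(1+0.746)/(2·0.2240)
= 0.6022·1.7460/0.4480 = 2.34714

Final: 2.34714


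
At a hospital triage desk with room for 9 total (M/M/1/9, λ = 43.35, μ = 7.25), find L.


ρ = 43.35/7.25 = 5.9793
L = ρ[1 − (K+1)ρ^K + Kρ^(K+1)] / [(1−ρ)(1−ρ^(K+1))]
Numerator: 5.9793·(1 − 10·9769219.263803 + 9·58413193.804948) = 2559303593.860917
Denominator: (-4.9793)·(-58413192.804948) = 290857415.208085
L = 2559303593.860917/290857415.208085 = 8.7992

Final: 8.7992


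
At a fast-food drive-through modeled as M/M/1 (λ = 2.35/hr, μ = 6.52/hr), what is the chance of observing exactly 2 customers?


ρ = 2.35/6.52 = 0.3604
P_n = (1−ρ)·ρ^n = (1 − 0.3604)·0.3604^2 = 0.6396·0.129909 = 0.083086

Final: 0.083086


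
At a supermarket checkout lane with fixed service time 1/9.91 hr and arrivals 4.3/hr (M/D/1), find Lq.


ρ = 4.3/9.91 = 0.4339
M/D/1: Lq = ρ²/(2(1−ρ)) = 0.1883/(2·0.5661) = 0.16629

Final: 0.16629


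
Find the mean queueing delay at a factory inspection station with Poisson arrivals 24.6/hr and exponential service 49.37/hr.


ρ = 24.6/49.37 = 0.4983
Wq = ρ/(μ−λ) = 0.4983/(49.37 − 24.6) = 0.4983/24.77 = 0.02012 hr

Final: 0.02012 hr


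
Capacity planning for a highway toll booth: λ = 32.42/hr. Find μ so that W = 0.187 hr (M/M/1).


W = 1/(μ−λ) ⇒ μ − λ = 1/W = 1/0.187 = 5.3476
μ = λ + 1/W = 32.42 + 5.3476 = 37.7676 per hr

Final: 37.7676 /hr


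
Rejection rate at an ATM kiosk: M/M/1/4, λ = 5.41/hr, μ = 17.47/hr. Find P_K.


ρ = λ/μ = 5.41/17.47 = 0.3097
P_K = (1−ρ)ρ^K/(1−ρ^(K+1)) = (0.6903·0.009196)/(1 − 0.002848)
= 0.006349/0.997152 = 0.006367

Final: 0.006367


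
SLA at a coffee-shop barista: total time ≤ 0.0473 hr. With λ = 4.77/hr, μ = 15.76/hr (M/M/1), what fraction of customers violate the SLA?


W ~ Exponential(μ−λ) for M/M/1.
μ − λ = 15.76 − 4.77 = 10.9900
P(W > t) = e^{−(μ−λ)t} = e^{−0.5198} = 0.594623

Final: 0.594623


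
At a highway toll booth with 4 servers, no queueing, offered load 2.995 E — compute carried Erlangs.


B(4,2.995) = 0.205551 (Erlang-B)
Carried load = a(1 − B) = 2.995·(1 − 0.205551) = 2.995·0.794449 = 2.3794 E

Final: 2.3794 Erlangs


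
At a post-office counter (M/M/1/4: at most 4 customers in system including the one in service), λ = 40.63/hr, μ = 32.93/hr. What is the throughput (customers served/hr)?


ρ = 1.2338; P_K = (1−ρ)ρ^4/(1−ρ^5) = 0.291438
λ_eff = λ(1 − P_K) = 40.63·(1 − 0.291438) = 40.63·0.708562 = 28.7889 /hr

Final: 28.7889 /hr


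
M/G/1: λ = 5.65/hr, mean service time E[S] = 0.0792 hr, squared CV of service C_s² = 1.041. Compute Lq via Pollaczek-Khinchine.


ρ = λ·E[S] = 5.65·0.0792 = 0.4475
Lq = ρ²(1+C_s²)/(2(1−ρ)) = 0.2002·(1+1.041)/(2·0.5525)
= 0.2002·2.0410/1.1050 = 0.36984

Final: 0.36984


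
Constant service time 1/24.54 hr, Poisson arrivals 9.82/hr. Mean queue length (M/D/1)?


ρ = 9.82/24.54 = 0.4002
M/D/1: Lq = ρ²/(2(1−ρ)) = 0.1601/(2·0.5998) = 0.13348

Final: 0.13348


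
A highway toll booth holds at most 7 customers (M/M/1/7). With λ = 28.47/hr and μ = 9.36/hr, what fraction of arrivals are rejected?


ρ = λ/μ = 28.47/9.36 = 3.0417
P_K = (1−ρ)ρ^K/(1−ρ^(K+1)) = (-2.0417·2408.692325)/(1 − 7326.439156)
= -4917.746831/-7325.439156 = 0.671325

Final: 0.671325


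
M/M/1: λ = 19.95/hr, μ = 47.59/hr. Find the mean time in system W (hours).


W = 1/(μ−λ) = 1/(47.59 − 19.95) = 1/27.64 = 0.03618 hr

Final: 0.03618 hr


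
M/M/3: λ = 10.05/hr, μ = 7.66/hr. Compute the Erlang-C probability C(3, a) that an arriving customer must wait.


a = λ/μ = 1.3120; ρ = a/3 = 0.4373
P₀ = 0.260303 (from M/M/c formula)
C(c,a) = [a^c/(c!(1−ρ))]·P₀ = [2.25846/(6·0.5627)]·0.260303
= 0.66898·0.260303 = 0.174137

Final: 0.174137


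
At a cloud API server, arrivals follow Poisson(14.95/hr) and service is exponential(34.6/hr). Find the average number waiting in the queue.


ρ = 14.95/34.6 = 0.4321
Lq = ρ²/(1−ρ) = 0.1867/0.5679 = 0.3287

Final: 0.3287


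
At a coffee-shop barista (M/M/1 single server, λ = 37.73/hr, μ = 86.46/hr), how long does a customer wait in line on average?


ρ = 37.73/86.46 = 0.4364
Wq = ρ/(μ−λ) = 0.4364/(86.46 − 37.73) = 0.4364/48.73 = 0.008955 hr

Final: 0.008955 hr


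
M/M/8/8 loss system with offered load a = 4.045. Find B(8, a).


B(c,a) = (a^c/c!) / Σ_{k=0}^{c} a^k/k!
a^8/8! = 1.777574
Σ terms (k=0..8): 1.00000 + 4.04500 + 8.18101 + 11.03073 + 11.15483 + 9.02426 + 6.08385 + 3.51560 + 1.77757 = 55.812851
B = 1.777574/55.812851 = 0.031849

Final: 0.031849


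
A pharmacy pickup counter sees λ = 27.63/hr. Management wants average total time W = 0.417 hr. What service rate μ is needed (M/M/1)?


W = 1/(μ−λ) ⇒ μ − λ = 1/W = 1/0.417 = 2.3981
μ = λ + 1/W = 27.63 + 2.3981 = 30.0281 per hr

Final: 30.0281 /hr


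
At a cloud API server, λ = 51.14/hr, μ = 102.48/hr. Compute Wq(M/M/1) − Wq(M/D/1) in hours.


ρ = 51.14/102.48 = 0.4990
Wq(M/M/1) = ρ/(μ−λ) = 0.4990/51.34 = 0.009720 hr
Wq(M/D/1) = ρ/(2(μ−λ)) = 0.004860 hr
Savings = 0.009720 − 0.004860 = 0.004860 hr

Final: 0.004860 hr


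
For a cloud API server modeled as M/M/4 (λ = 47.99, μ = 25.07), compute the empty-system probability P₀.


a = λ/μ = 47.99/25.07 = 1.9142; ρ = a/c = 0.4786
Σ_{k=0}^{3} a^k/k! (terms k=0..3) = 1.00000 + 1.91424 + 1.83216 + 1.16906 = 5.91546
Tail: a^4/(4!(1−ρ)) = 13.42721/(24·0.5214) = 1.07293
P₀ = 1/(5.91546 + 1.07293) = 1/6.98839 = 0.143095

Final: 0.143095


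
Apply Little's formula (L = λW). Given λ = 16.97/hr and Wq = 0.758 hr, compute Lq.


Lq = λWq = 16.97·0.758 = 12.8633

Final: 12.8633


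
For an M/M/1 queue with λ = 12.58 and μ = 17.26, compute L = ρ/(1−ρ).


ρ = λ/μ = 12.58/17.26 = 0.7289
L = ρ/(1−ρ) = 0.7289/(1 − 0.7289) = 0.7289/0.2711 = 2.6880

Final: 2.6880


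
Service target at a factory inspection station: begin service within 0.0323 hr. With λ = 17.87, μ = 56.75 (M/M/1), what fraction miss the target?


ρ = 17.87/56.75 = 0.3149
P(Wq > t) = ρ·e^{−(μ−λ)t} = 0.3149·e^{−1.2558}
= 0.3149·0.284841 = 0.089694

Final: 0.089694


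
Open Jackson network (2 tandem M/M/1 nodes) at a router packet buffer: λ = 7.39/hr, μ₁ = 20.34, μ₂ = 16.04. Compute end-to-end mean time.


Each node sees arrival rate λ = 7.39/hr (tandem ⇒ throughput preserved).
W₁ = 1/(μ₁−λ) = 1/(20.34−7.39) = 0.07722 hr
W₂ = 1/(μ₂−λ) = 1/(16.04−7.39) = 0.11561 hr
W_total = W₁ + W₂ = 0.07722 + 0.11561 = 0.19283 hr

Final: 0.19283 hr


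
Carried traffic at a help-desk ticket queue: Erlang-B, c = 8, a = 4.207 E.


B(8,4.207) = 0.037291 (Erlang-B)
Carried load = a(1 − B) = 4.207·(1 − 0.037291) = 4.207·0.962709 = 4.0501 E

Final: 4.0501 Erlangs


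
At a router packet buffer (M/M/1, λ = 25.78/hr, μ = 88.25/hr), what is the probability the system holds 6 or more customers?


ρ = 25.78/88.25 = 0.2921
P(N ≥ n) = ρ^n = 0.2921^6 = 0.0006215

Final: 0.0006215


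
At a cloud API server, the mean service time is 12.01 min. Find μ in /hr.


μ = 1/(service time) in consistent units.
1 hour = 60 min, so μ = 60/12.01 = 4.9958 per hour

Final: 4.9958 /hr


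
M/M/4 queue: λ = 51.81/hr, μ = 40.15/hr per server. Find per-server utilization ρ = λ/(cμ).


ρ = λ/(cμ) = 51.81/(4·40.15) = 51.81/160.60 = 0.3226

Final: 0.3226


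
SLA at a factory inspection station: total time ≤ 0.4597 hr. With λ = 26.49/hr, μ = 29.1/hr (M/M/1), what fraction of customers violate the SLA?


W ~ Exponential(μ−λ) for M/M/1.
μ − λ = 29.1 − 26.49 = 2.6100
P(W > t) = e^{−(μ−λ)t} = e^{−1.1998} = 0.301249

Final: 0.301249


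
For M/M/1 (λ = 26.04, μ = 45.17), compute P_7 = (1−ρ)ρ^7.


ρ = 26.04/45.17 = 0.5765
P_n = (1−ρ)·ρ^n = (1 − 0.5765)·0.5765^7 = 0.4235·0.021161 = 0.008962

Final: 0.008962


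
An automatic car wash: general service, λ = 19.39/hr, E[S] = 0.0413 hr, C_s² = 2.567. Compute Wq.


ρ = λ·E[S] = 19.39·0.0413 = 0.8008
E[S²] = E[S]²(1+C_s²) = 0.0413²·(1+2.567) = 0.006084
Wq = λ·E[S²]/(2(1−ρ)) = 19.39·0.006084/(2·0.1992) = 0.29613 hr

Final: 0.29613 hr


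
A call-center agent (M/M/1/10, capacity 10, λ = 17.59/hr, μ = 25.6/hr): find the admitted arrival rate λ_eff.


ρ = 0.6871; P_K = (1−ρ)ρ^10/(1−ρ^11) = 0.007459
λ_eff = λ(1 − P_K) = 17.59·(1 − 0.007459) = 17.59·0.992541 = 17.4588 /hr

Final: 17.4588 /hr


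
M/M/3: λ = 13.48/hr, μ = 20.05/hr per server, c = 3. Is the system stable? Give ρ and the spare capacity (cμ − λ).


Total capacity cμ = 3·20.05 = 60.15/hr
ρ = λ/(cμ) = 13.48/60.15 = 0.2241
Stable ⇔ ρ < 1: YES
Spare capacity = cμ − λ = 60.15 − 13.48 = 46.67/hr

Final: ρ = 0.2241; stable; margin = 46.67/hr


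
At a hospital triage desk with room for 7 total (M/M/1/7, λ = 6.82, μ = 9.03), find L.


ρ = 6.82/9.03 = 0.7553
L = ρ[1 − (K+1)ρ^K + Kρ^(K+1)] / [(1−ρ)(1−ρ^(K+1))]
Numerator: 0.7553·(1 − 8·0.140177 + 7·0.105870) = 0.468016
Denominator: (0.2447)·(0.894130) = 0.218829
L = 0.468016/0.218829 = 2.1387

Final: 2.1387


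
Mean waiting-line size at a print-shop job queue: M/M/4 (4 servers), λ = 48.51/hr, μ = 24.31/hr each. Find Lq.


a = λ/μ = 1.9955; ρ = a/4 = 0.4989
P₀ = 0.131078
Lq = P₀·a^c·ρ / (c!·(1−ρ)²) = 0.131078·15.85569·0.4989/(24·0.25113)
= 0.17202

Final: 0.17202


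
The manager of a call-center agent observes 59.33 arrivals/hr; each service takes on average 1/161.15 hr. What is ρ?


ρ = λ/μ = 59.33/161.15 = 0.3682

Final: 0.3682


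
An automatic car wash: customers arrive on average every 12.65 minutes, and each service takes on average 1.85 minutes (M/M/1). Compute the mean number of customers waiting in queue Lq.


λ = 60/12.65 = 4.7431 /hr
μ = 60/1.85 = 32.4324 /hr
ρ = λ/μ = 4.7431/32.4324 = 0.1462
Lq = ρ²/(1−ρ) = 0.02139/0.8538 = 0.02505

Final: 0.02505


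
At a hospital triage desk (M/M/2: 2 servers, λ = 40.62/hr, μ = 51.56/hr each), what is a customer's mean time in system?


a = 0.7878; ρ = 0.3939; P₀ = 0.434813
Lq = P₀·a^c·ρ/(c!(1−ρ)²) = 0.14469
Wq = Lq/λ = 0.14469/40.62 = 0.003562 hr
W = Wq + 1/μ = 0.003562 + 0.01939 = 0.02296 hr

Final: 0.02296 hr


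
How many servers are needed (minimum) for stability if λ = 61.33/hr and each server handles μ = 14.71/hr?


Stability requires cμ > λ ⇔ c > λ/μ.
λ/μ = 61.33/14.71 = 4.1693
Minimum integer c = ⌊4.1693⌋ + 1 = 5
Check: 5·14.71 = 73.55 > 61.33, while 4·14.71 = 58.84 ≤ 61.33

Final: 5 servers


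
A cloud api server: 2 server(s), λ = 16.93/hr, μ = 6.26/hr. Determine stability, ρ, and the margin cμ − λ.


Total capacity cμ = 2·6.26 = 12.52/hr
ρ = λ/(cμ) = 16.93/12.52 = 1.3522
Stable ⇔ ρ < 1: NO
Spare capacity = cμ − λ = 12.52 − 16.93 = -4.41/hr

Final: ρ = 1.3522; unstable; margin = -4.41/hr


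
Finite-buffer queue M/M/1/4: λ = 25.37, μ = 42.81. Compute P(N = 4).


ρ = λ/μ = 25.37/42.81 = 0.5926
P_K = (1−ρ)ρ^K/(1−ρ^(K+1)) = (0.4074·0.123339)/(1 − 0.073093)
= 0.050246/0.926907 = 0.054208

Final: 0.054208


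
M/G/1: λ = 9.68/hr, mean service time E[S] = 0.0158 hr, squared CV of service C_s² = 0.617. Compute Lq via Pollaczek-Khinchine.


ρ = λ·E[S] = 9.68·0.0158 = 0.1529
Lq = ρ²(1+C_s²)/(2(1−ρ)) = 0.02339·(1+0.617)/(2·0.8471)
= 0.02339·1.6170/1.6941 = 0.02233

Final: 0.02233


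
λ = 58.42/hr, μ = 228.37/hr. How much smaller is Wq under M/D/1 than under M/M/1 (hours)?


ρ = 58.42/228.37 = 0.2558
Wq(M/M/1) = ρ/(μ−λ) = 0.2558/169.95 = 0.001505 hr
Wq(M/D/1) = ρ/(2(μ−λ)) = 0.0007526 hr
Savings = 0.001505 − 0.0007526 = 0.0007526 hr

Final: 0.0007526 hr


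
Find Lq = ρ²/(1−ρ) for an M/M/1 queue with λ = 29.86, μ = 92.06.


ρ = 29.86/92.06 = 0.3244
Lq = ρ²/(1−ρ) = 0.1052/0.6756 = 0.1557

Final: 0.1557


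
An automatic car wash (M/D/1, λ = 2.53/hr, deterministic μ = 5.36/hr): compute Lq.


ρ = 2.53/5.36 = 0.4720
M/D/1: Lq = ρ²/(2(1−ρ)) = 0.2228/(2·0.5280) = 0.21099

Final: 0.21099


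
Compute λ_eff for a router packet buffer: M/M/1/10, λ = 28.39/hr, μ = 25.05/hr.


ρ = 1.1333; P_K = (1−ρ)ρ^10/(1−ρ^11) = 0.157363
λ_eff = λ(1 − P_K) = 28.39·(1 − 0.157363) = 28.39·0.842637 = 23.9225 /hr

Final: 23.9225 /hr


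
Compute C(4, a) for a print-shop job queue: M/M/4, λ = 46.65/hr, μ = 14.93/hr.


a = λ/μ = 3.1246; ρ = a/4 = 0.7811
P₀ = 0.031020 (from M/M/c formula)
C(c,a) = [a^c/(c!(1−ρ))]·P₀ = [95.31634/(24·0.2189)]·0.031020
= 18.14681·0.031020 = 0.562917

Final: 0.562917


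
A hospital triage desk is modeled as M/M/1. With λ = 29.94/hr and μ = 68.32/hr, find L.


ρ = λ/μ = 29.94/68.32 = 0.4382
L = ρ/(1−ρ) = 0.4382/(1 − 0.4382) = 0.4382/0.5618 = 0.7801

Final: 0.7801


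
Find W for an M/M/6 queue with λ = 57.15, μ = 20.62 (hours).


a = 2.7716; ρ = 0.4619; P₀ = 0.061910
Lq = P₀·a^c·ρ/(c!(1−ρ)²) = 0.06219
Wq = Lq/λ = 0.06219/57.15 = 0.001088 hr
W = Wq + 1/μ = 0.001088 + 0.04850 = 0.04958 hr

Final: 0.04958 hr


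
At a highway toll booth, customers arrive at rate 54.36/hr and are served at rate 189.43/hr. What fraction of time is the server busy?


ρ = λ/μ = 54.36/189.43 = 0.2870

Final: 0.2870


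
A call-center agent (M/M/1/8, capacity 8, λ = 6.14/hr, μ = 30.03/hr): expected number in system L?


ρ = 6.14/30.03 = 0.2045
L = ρ[1 − (K+1)ρ^K + Kρ^(K+1)] / [(1−ρ)(1−ρ^(K+1))]
Numerator: 0.2045·(1 − 9·0.000003054 + 8·0.0000006245) = 0.204458
Denominator: (0.7955)·(0.999999) = 0.795537
L = 0.204458/0.795537 = 0.2570

Final: 0.2570


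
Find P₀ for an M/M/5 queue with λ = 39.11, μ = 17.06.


a = λ/μ = 39.11/17.06 = 2.2925; ρ = a/c = 0.4585
Σ_{k=0}^{4} a^k/k! (terms k=0..4) = 1.00000 + 2.29250 + 2.62777 + 2.00805 + 1.15086 = 9.07918
Tail: a^5/(5!(1−ρ)) = 63.32044/(120·0.5415) = 0.97446
P₀ = 1/(9.07918 + 0.97446) = 1/10.05364 = 0.099466

Final: 0.099466


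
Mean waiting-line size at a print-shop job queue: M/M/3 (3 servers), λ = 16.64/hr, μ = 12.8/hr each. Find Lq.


a = λ/μ = 1.3000; ρ = a/3 = 0.4333
P₀ = 0.263770
Lq = P₀·a^c·ρ / (c!·(1−ρ)²) = 0.263770·2.19700·0.4333/(6·0.32111)
= 0.13034

Final: 0.13034


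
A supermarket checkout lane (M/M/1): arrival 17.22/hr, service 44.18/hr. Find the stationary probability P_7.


ρ = 17.22/44.18 = 0.3898
P_n = (1−ρ)·ρ^n = (1 − 0.3898)·0.3898^7 = 0.6102·0.001367 = 0.0008340

Final: 0.0008340


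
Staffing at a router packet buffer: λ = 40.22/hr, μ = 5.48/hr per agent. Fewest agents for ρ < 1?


Stability requires cμ > λ ⇔ c > λ/μ.
λ/μ = 40.22/5.48 = 7.3394
Minimum integer c = ⌊7.3394⌋ + 1 = 8
Check: 8·5.48 = 43.84 > 40.22, while 7·5.48 = 38.36 ≤ 40.22

Final: 8 servers


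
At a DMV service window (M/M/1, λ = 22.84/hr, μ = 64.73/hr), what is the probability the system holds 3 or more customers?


ρ = 22.84/64.73 = 0.3529
P(N ≥ n) = ρ^n = 0.3529^3 = 0.043931

Final: 0.043931


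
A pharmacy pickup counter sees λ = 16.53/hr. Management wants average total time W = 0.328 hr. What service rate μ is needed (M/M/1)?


W = 1/(μ−λ) ⇒ μ − λ = 1/W = 1/0.328 = 3.0488
μ = λ + 1/W = 16.53 + 3.0488 = 19.5788 per hr

Final: 19.5788 /hr


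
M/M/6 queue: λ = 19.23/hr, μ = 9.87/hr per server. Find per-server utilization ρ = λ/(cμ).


ρ = λ/(cμ) = 19.23/(6·9.87) = 19.23/59.22 = 0.3247

Final: 0.3247


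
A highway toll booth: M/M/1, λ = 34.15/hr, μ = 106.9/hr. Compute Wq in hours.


ρ = 34.15/106.9 = 0.3195
Wq = ρ/(μ−λ) = 0.3195/(106.9 − 34.15) = 0.3195/72.75 = 0.004391 hr

Final: 0.004391 hr


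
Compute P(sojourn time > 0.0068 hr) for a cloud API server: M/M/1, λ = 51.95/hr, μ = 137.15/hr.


W ~ Exponential(μ−λ) for M/M/1.
μ − λ = 137.15 − 51.95 = 85.2000
P(W > t) = e^{−(μ−λ)t} = e^{−0.5794} = 0.560257

Final: 0.560257


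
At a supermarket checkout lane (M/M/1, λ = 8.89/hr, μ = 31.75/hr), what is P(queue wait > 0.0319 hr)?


ρ = 8.89/31.75 = 0.2800
P(Wq > t) = ρ·e^{−(μ−λ)t} = 0.2800·e^{−0.7292}
= 0.2800·0.482278 = 0.135038

Final: 0.135038


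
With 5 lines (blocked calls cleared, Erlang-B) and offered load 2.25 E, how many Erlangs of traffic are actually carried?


B(5,2.25) = 0.052074 (Erlang-B)
Carried load = a(1 − B) = 2.25·(1 − 0.052074) = 2.25·0.947926 = 2.1328 E

Final: 2.1328 Erlangs


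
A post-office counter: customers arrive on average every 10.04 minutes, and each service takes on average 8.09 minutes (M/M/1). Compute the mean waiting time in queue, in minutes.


λ = 60/10.04 = 5.9761 /hr
μ = 60/8.09 = 7.4166 /hr
ρ = λ/μ = 5.9761/7.4166 = 0.8058
Wq = ρ/(μ−λ) = 0.8058/(7.4166−5.9761) = 0.55939 hr
In minutes: 0.55939·60 = 33.563 min

Final: 33.563 min


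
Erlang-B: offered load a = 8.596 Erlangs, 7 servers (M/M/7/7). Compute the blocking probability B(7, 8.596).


B(c,a) = (a^c/c!) / Σ_{k=0}^{c} a^k/k!
a^7/7! = 688.088519
Σ terms (k=0..7): 1.00000 + 8.59600 + 36.94561 + 105.86148 + 227.49633 + 391.11168 + 560.33267 + 688.08852 = 2019.432286
B = 688.088519/2019.432286 = 0.340734

Final: 0.340734


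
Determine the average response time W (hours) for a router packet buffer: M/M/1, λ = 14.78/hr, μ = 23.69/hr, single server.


W = 1/(μ−λ) = 1/(23.69 − 14.78) = 1/8.91 = 0.1122 hr

Final: 0.1122 hr


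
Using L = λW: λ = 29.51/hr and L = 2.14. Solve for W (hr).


W = L/λ = 2.14/29.51 = 0.07252 hr

Final: 0.07252 hr


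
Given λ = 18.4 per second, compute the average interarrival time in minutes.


Mean interarrival time = 1/λ = 1/18.4 second = 0.05435 second
In minutes: 0.05435 × 0.0166667 = 0.0009058 min

Final: 0.0009058 min


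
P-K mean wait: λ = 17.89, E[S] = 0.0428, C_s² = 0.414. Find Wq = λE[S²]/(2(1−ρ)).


ρ = λ·E[S] = 17.89·0.0428 = 0.7657
E[S²] = E[S]²(1+C_s²) = 0.0428²·(1+0.414) = 0.002590
Wq = λ·E[S²]/(2(1−ρ)) = 17.89·0.002590/(2·0.2343) = 0.09888 hr

Final: 0.09888 hr


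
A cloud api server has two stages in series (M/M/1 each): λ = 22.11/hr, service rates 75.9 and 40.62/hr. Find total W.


Each node sees arrival rate λ = 22.11/hr (tandem ⇒ throughput preserved).
W₁ = 1/(μ₁−λ) = 1/(75.9−22.11) = 0.01859 hr
W₂ = 1/(μ₂−λ) = 1/(40.62−22.11) = 0.05402 hr
W_total = W₁ + W₂ = 0.01859 + 0.05402 = 0.07262 hr

Final: 0.07262 hr


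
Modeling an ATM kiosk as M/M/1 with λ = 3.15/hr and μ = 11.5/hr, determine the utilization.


ρ = λ/μ = 3.15/11.5 = 0.2739

Final: 0.2739


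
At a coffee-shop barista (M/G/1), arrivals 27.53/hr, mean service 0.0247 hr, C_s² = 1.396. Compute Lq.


ρ = λ·E[S] = 27.53·0.0247 = 0.6800
Lq = ρ²(1+C_s²)/(2(1−ρ)) = 0.4624·(1+1.396)/(2·0.3200)
= 0.4624·2.3960/0.6400 = 1.73102

Final: 1.73102


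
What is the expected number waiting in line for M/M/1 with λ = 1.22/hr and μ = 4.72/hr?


ρ = 1.22/4.72 = 0.2585
Lq = ρ²/(1−ρ) = 0.06681/0.7415 = 0.09010

Final: 0.09010


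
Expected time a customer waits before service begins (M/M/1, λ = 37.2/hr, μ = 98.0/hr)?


ρ = 37.2/98.0 = 0.3796
Wq = ρ/(μ−λ) = 0.3796/(98.0 − 37.2) = 0.3796/60.80 = 0.006243 hr

Final: 0.006243 hr


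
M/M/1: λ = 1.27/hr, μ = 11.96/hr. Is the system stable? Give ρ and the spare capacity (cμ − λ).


Total capacity cμ = 1·11.96 = 11.96/hr
ρ = λ/(cμ) = 1.27/11.96 = 0.1062
Stable ⇔ ρ < 1: YES
Spare capacity = cμ − λ = 11.96 − 1.27 = 10.69/hr

Final: ρ = 0.1062; stable; margin = 10.69/hr


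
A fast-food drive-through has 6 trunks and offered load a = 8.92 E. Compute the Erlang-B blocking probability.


B(c,a) = (a^c/c!) / Σ_{k=0}^{c} a^k/k!
a^6/6! = 699.611001
Σ terms (k=0..6): 1.00000 + 8.92000 + 39.78320 + 118.28871 + 263.78383 + 470.59036 + 699.61100 = 1601.977109
B = 699.611001/1601.977109 = 0.436717

Final: 0.436717


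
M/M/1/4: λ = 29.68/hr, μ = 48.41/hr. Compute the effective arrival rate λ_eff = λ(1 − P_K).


ρ = 0.6131; P_K = (1−ρ)ρ^4/(1−ρ^5) = 0.059851
λ_eff = λ(1 − P_K) = 29.68·(1 − 0.059851) = 29.68·0.940149 = 27.9036 /hr

Final: 27.9036 /hr


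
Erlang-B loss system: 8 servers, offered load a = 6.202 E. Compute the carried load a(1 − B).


B(8,6.202) = 0.133174 (Erlang-B)
Carried load = a(1 − B) = 6.202·(1 − 0.133174) = 6.202·0.866826 = 5.3761 E

Final: 5.3761 Erlangs


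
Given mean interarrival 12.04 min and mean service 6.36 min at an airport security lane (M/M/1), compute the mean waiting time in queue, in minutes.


λ = 60/12.04 = 4.9834 /hr
μ = 60/6.36 = 9.4340 /hr
ρ = λ/μ = 4.9834/9.4340 = 0.5282
Wq = ρ/(μ−λ) = 0.5282/(9.4340−4.9834) = 0.11869 hr
In minutes: 0.11869·60 = 7.121 min

Final: 7.121 min


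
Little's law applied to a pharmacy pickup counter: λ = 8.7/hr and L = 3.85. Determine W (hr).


W = L/λ = 3.85/8.7 = 0.4425 hr

Final: 0.4425 hr


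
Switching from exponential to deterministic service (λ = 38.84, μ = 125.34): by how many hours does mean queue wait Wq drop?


ρ = 38.84/125.34 = 0.3099
Wq(M/M/1) = ρ/(μ−λ) = 0.3099/86.50 = 0.003582 hr
Wq(M/D/1) = ρ/(2(μ−λ)) = 0.001791 hr
Savings = 0.003582 − 0.001791 = 0.001791 hr

Final: 0.001791 hr


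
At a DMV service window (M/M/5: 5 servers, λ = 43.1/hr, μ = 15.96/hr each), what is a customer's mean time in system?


a = 2.7005; ρ = 0.5401; P₀ = 0.064735
Lq = P₀·a^c·ρ/(c!(1−ρ)²) = 0.19785
Wq = Lq/λ = 0.19785/43.1 = 0.004590 hr
W = Wq + 1/μ = 0.004590 + 0.06266 = 0.06725 hr

Final: 0.06725 hr


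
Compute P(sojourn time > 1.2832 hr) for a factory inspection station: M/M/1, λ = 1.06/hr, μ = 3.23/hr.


W ~ Exponential(μ−λ) for M/M/1.
μ − λ = 3.23 − 1.06 = 2.1700
P(W > t) = e^{−(μ−λ)t} = e^{−2.7845} = 0.061757

Final: 0.061757


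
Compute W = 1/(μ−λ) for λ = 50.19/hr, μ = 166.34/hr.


W = 1/(μ−λ) = 1/(166.34 − 50.19) = 1/116.15 = 0.008610 hr

Final: 0.008610 hr


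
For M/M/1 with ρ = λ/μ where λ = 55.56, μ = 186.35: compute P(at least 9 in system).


ρ = 55.56/186.35 = 0.2981
P(N ≥ n) = ρ^n = 0.2981^9 = 0.00001862

Final: 0.00001862


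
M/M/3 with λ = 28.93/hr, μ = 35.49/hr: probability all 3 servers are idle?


a = λ/μ = 28.93/35.49 = 0.8152; ρ = a/c = 0.2717
Σ_{k=0}^{2} a^k/k! (terms k=0..2) = 1.00000 + 0.81516 + 0.33224 = 2.14740
Tail: a^3/(3!(1−ρ)) = 0.54166/(6·0.7283) = 0.12396
P₀ = 1/(2.14740 + 0.12396) = 1/2.27136 = 0.440265

Final: 0.440265


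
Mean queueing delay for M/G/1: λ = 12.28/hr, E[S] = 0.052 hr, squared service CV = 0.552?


ρ = λ·E[S] = 12.28·0.052 = 0.6386
E[S²] = E[S]²(1+C_s²) = 0.052²·(1+0.552) = 0.004197
Wq = λ·E[S²]/(2(1−ρ)) = 12.28·0.004197/(2·0.3614) = 0.07129 hr

Final: 0.07129 hr


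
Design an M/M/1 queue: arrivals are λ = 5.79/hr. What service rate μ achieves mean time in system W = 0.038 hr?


W = 1/(μ−λ) ⇒ μ − λ = 1/W = 1/0.038 = 26.3158
μ = λ + 1/W = 5.79 + 26.3158 = 32.1058 per hr

Final: 32.1058 /hr


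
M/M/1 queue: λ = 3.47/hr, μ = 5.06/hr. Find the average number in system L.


ρ = λ/μ = 3.47/5.06 = 0.6858
L = ρ/(1−ρ) = 0.6858/(1 − 0.6858) = 0.6858/0.3142 = 2.1824

Final: 2.1824


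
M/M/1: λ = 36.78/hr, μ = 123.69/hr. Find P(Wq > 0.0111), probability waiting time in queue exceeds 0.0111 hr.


ρ = 36.78/123.69 = 0.2974
P(Wq > t) = ρ·e^{−(μ−λ)t} = 0.2974·e^{−0.9647}
= 0.2974·0.381097 = 0.113322

Final: 0.113322


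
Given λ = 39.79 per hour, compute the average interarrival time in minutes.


Mean interarrival time = 1/λ = 1/39.79 hour = 0.02513 hour
In minutes: 0.02513 × 60 = 1.5079 min

Final: 1.5079 min


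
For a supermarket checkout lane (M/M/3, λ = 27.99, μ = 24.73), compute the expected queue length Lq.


a = λ/μ = 1.1318; ρ = a/3 = 0.3773
P₀ = 0.316417
Lq = P₀·a^c·ρ / (c!·(1−ρ)²) = 0.316417·1.44989·0.3773/(6·0.38779)
= 0.07439

Final: 0.07439


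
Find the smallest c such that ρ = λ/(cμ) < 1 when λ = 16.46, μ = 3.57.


Stability requires cμ > λ ⇔ c > λ/μ.
λ/μ = 16.46/3.57 = 4.6106
Minimum integer c = ⌊4.6106⌋ + 1 = 5
Check: 5·3.57 = 17.85 > 16.46, while 4·3.57 = 14.28 ≤ 16.46

Final: 5 servers


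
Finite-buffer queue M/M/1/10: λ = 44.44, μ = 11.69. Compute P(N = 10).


ρ = λ/μ = 44.44/11.69 = 3.8015
P_K = (1−ρ)ρ^K/(1−ρ^(K+1)) = (-2.8015·630369.789024)/(1 − 2396375.827563)
= -1766006.038540/-2396374.827563 = 0.736949

Final: 0.736949


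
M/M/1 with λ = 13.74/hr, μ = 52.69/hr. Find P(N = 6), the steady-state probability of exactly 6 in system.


ρ = 13.74/52.69 = 0.2608
P_n = (1−ρ)·ρ^n = (1 − 0.2608)·0.2608^6 = 0.7392·0.0003144 = 0.0002325

Final: 0.0002325


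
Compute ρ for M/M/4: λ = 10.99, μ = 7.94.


ρ = λ/(cμ) = 10.99/(4·7.94) = 10.99/31.76 = 0.3460

Final: 0.3460


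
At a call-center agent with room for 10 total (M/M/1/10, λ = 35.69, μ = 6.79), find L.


ρ = 35.69/6.79 = 5.2563
L = ρ[1 − (K+1)ρ^K + Kρ^(K+1)] / [(1−ρ)(1−ρ^(K+1))]
Numerator: 5.2563·(1 − 11·16097844.826956 + 10·84614445.047724) = 3516795666.068954
Denominator: (-4.2563)·(-84614444.047724) = 360141006.329783
L = 3516795666.068954/360141006.329783 = 9.7651

Final: 9.7651


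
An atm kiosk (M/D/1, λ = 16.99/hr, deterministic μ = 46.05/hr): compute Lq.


ρ = 16.99/46.05 = 0.3689
M/D/1: Lq = ρ²/(2(1−ρ)) = 0.1361/(2·0.6311) = 0.10785

Final: 0.10785


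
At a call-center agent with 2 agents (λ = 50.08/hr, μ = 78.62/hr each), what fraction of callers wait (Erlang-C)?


a = λ/μ = 0.6370; ρ = a/2 = 0.3185
P₀ = 0.516882 (from M/M/c formula)
C(c,a) = [a^c/(c!(1−ρ))]·P₀ = [0.40575/(2·0.6815)]·0.516882
= 0.29769·0.516882 = 0.153870

Final: 0.153870


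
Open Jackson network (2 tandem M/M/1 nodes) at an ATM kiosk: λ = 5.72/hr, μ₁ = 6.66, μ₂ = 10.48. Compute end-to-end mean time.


Each node sees arrival rate λ = 5.72/hr (tandem ⇒ throughput preserved).
W₁ = 1/(μ₁−λ) = 1/(6.66−5.72) = 1.06383 hr
W₂ = 1/(μ₂−λ) = 1/(10.48−5.72) = 0.21008 hr
W_total = W₁ + W₂ = 1.06383 + 0.21008 = 1.27391 hr

Final: 1.27391 hr


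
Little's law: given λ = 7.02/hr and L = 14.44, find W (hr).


W = L/λ = 14.44/7.02 = 2.0570 hr

Final: 2.0570 hr


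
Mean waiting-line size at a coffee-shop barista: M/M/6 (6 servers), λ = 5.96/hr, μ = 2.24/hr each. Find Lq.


a = λ/μ = 2.6607; ρ = a/6 = 0.4435
P₀ = 0.069325
Lq = P₀·a^c·ρ / (c!·(1−ρ)²) = 0.069325·354.80477·0.4435/(720·0.30975)
= 0.04891

Final: 0.04891


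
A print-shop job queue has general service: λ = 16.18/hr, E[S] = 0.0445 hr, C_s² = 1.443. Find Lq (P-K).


ρ = λ·E[S] = 16.18·0.0445 = 0.7200
Lq = ρ²(1+C_s²)/(2(1−ρ)) = 0.5184·(1+1.443)/(2·0.2800)
= 0.5184·2.4430/0.5600 = 2.26166

Final: 2.26166


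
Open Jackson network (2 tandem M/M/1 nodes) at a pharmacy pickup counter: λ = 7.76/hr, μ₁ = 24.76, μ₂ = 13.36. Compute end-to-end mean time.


Each node sees arrival rate λ = 7.76/hr (tandem ⇒ throughput preserved).
W₁ = 1/(μ₁−λ) = 1/(24.76−7.76) = 0.05882 hr
W₂ = 1/(μ₂−λ) = 1/(13.36−7.76) = 0.17857 hr
W_total = W₁ + W₂ = 0.05882 + 0.17857 = 0.23739 hr

Final: 0.23739 hr


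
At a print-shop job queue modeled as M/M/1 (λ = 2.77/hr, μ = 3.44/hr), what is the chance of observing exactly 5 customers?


ρ = 2.77/3.44 = 0.8052
P_n = (1−ρ)·ρ^n = (1 − 0.8052)·0.8052^5 = 0.1948·0.338537 = 0.065936

Final: 0.065936


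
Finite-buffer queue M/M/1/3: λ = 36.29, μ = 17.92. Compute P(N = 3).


ρ = λ/μ = 36.29/17.92 = 2.0251
P_K = (1−ρ)ρ^K/(1−ρ^(K+1)) = (-1.0251·8.305139)/(1 − 16.818833)
= -8.513694/-15.818833 = 0.538200

Final: 0.538200


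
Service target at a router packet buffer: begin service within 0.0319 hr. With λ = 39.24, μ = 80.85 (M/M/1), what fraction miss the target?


ρ = 39.24/80.85 = 0.4853
P(Wq > t) = ρ·e^{−(μ−λ)t} = 0.4853·e^{−1.3274}
= 0.4853·0.265177 = 0.128702

Final: 0.128702


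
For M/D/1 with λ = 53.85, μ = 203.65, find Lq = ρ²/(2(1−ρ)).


ρ = 53.85/203.65 = 0.2644
M/D/1: Lq = ρ²/(2(1−ρ)) = 0.06992/(2·0.7356) = 0.04753

Final: 0.04753


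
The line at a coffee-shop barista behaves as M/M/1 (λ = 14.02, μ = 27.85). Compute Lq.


ρ = 14.02/27.85 = 0.5034
Lq = ρ²/(1−ρ) = 0.2534/0.4966 = 0.5103

Final: 0.5103


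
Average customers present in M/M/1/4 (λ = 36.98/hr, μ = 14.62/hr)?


ρ = 36.98/14.62 = 2.5294
L = ρ[1 − (K+1)ρ^K + Kρ^(K+1)] / [(1−ρ)(1−ρ^(K+1))]
Numerator: 2.5294·(1 − 5·40.933430 + 4·103.537499) = 532.397790
Denominator: (-1.5294)·(-102.537499) = 156.822058
L = 532.397790/156.822058 = 3.3949

Final: 3.3949


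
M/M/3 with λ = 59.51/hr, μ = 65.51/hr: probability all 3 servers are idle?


a = λ/μ = 59.51/65.51 = 0.9084; ρ = a/c = 0.3028
Σ_{k=0}^{2} a^k/k! (terms k=0..2) = 1.00000 + 0.90841 + 0.41261 = 2.32102
Tail: a^3/(3!(1−ρ)) = 0.74963/(6·0.6972) = 0.17920
P₀ = 1/(2.32102 + 0.17920) = 1/2.50022 = 0.399965

Final: 0.399965


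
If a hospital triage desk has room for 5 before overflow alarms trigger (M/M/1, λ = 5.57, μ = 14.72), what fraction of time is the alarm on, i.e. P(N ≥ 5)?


ρ = 5.57/14.72 = 0.3784
P(N ≥ n) = ρ^n = 0.3784^5 = 0.007758

Final: 0.007758
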